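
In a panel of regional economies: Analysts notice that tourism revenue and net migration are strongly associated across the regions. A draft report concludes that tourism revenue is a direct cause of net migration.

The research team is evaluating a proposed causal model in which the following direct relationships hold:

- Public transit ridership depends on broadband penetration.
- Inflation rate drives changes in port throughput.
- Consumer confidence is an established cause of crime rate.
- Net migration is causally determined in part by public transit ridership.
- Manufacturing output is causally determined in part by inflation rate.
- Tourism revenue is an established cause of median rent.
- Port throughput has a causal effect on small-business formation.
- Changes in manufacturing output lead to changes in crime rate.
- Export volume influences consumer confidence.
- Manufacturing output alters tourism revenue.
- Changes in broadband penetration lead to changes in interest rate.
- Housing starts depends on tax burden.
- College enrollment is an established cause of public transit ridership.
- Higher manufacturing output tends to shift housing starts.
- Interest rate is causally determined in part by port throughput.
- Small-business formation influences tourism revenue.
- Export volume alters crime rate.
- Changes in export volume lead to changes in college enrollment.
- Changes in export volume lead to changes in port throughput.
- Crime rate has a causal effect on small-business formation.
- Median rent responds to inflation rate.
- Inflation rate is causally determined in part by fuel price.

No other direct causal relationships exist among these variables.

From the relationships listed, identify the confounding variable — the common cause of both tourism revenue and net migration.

Export volume has a causal path to tourism revenue (export volume → port throughput → small-business formation → tourism revenue) and a separate causal path to net migration (export volume → college enrollment → public transit ridership → net migration), so it is a common cause of both.
No stated relationship gives tourism revenue a causal route to net migration, so the correlation is explained by the shared upstream cause rather than a direct effect.

export volume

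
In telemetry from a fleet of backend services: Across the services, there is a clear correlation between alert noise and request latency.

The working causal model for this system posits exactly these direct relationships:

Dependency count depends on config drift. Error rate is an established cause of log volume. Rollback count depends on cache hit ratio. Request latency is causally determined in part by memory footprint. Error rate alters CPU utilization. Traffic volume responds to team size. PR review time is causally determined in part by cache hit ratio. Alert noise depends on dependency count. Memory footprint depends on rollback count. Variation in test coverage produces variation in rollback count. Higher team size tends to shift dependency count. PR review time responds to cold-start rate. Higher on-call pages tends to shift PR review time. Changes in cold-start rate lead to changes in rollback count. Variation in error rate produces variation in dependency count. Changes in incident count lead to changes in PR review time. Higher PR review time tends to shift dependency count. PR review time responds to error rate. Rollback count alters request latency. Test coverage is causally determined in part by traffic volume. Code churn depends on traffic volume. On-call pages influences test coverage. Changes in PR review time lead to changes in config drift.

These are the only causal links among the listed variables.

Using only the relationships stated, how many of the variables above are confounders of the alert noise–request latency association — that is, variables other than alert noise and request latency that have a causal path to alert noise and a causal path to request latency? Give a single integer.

4

The common causes are: cache hit ratio (to alert noise via cache hit ratio → PR review time → dependency count → alert noise; to request latency via cache hit ratio → rollback count → request latency); cold-start rate (to alert noise via cold-start rate → PR review time → dependency count → alert noise; to request latency via cold-start rate → rollback count → request latency); on-call pages (to alert noise via on-call pages → PR review time → dependency count → alert noise; to request latency via on-call pages → test coverage → rollback count → request latency); team size (to alert noise via team size → dependency count → alert noise; to request latency via team size → traffic volume → test coverage → rollback count → request latency).
Every other variable lacks a causal path to at least one of alert noise and request latency.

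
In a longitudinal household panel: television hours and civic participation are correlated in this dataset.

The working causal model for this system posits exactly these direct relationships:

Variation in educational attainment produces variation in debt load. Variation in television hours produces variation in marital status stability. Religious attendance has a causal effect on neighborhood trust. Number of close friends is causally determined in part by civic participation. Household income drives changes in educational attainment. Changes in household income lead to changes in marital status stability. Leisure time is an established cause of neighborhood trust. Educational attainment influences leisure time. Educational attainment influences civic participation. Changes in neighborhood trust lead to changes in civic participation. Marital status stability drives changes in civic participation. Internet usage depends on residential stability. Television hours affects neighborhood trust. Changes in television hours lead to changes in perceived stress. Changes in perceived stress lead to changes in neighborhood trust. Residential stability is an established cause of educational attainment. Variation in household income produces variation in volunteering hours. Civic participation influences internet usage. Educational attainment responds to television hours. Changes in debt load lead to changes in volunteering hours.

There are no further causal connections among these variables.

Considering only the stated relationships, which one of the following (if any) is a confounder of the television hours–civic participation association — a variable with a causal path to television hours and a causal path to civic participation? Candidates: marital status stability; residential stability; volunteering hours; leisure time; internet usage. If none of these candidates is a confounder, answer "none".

None of the listed candidates has causal paths to both television hours and civic participation in the stated relationships, so none is a common cause.

none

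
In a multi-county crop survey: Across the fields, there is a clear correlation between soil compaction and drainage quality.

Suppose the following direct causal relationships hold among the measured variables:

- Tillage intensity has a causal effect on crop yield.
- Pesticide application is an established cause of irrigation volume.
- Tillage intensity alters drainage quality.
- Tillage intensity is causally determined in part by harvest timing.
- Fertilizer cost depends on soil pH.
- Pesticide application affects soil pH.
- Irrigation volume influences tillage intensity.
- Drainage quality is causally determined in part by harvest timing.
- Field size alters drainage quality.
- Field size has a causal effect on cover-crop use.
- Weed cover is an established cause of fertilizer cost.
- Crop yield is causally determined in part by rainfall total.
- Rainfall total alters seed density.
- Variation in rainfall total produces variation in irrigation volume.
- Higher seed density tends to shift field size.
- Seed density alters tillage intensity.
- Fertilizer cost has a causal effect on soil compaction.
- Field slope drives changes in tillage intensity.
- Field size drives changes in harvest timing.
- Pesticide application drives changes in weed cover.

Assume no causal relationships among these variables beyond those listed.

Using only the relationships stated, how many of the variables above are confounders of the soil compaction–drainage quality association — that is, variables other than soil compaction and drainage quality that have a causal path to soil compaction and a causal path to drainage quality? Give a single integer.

The common causes are: pesticide application (to soil compaction via pesticide application → weed cover → fertilizer cost → soil compaction; to drainage quality via pesticide application → irrigation volume → tillage intensity → drainage quality).
Every other variable lacks a causal path to at least one of soil compaction and drainage quality.

1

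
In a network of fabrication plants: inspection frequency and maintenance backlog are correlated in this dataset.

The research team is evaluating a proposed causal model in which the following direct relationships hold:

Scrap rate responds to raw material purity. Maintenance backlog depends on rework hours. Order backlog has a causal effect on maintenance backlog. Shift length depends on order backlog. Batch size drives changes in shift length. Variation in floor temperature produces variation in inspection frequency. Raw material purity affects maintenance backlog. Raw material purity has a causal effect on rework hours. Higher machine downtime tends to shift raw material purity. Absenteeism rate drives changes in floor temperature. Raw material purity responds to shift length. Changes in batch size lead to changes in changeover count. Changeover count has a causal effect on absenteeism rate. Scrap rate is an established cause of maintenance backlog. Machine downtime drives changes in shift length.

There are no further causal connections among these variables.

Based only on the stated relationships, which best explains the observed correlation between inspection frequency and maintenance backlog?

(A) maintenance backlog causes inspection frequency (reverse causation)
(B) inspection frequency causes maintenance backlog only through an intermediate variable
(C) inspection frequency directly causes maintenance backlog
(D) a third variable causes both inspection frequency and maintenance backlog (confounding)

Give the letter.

Batch size causes inspection frequency (batch size → changeover count → absenteeism rate → floor temperature → inspection frequency) and maintenance backlog (batch size → shift length → raw material purity → maintenance backlog) — a common cause creating the correlation.
There is no stated path from inspection frequency to maintenance backlog or from maintenance backlog to inspection frequency, so neither direct nor reverse causation applies.

D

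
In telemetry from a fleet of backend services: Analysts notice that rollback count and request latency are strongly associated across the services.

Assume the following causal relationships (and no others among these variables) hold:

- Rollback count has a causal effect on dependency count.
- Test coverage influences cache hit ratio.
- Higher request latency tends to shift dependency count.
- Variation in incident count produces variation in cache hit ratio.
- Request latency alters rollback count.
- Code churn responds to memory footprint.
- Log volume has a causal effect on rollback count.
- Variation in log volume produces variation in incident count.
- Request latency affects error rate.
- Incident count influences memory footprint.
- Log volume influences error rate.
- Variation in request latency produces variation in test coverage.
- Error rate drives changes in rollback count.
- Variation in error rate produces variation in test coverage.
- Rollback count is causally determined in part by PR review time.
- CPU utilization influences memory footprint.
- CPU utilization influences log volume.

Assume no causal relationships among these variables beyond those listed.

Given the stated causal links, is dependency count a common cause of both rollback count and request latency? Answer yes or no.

Dependency count has no stated causal path to either rollback count or request latency. A confounder must cause both variables, so dependency count does not qualify.

no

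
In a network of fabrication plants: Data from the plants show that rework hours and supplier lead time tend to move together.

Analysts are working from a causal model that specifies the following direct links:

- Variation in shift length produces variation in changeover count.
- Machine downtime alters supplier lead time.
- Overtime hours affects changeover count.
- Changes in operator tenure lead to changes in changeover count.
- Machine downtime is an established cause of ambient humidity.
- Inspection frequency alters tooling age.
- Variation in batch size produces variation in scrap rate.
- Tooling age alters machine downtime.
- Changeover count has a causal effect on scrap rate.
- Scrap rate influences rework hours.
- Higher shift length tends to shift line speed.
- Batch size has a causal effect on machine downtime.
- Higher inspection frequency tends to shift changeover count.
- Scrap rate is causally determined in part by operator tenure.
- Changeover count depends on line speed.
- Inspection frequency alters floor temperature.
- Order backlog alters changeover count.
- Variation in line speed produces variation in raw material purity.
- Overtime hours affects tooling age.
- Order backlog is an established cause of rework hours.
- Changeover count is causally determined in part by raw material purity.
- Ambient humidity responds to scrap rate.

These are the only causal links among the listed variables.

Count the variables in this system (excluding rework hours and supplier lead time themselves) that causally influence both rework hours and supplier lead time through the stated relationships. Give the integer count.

The common causes are: batch size (to rework hours via batch size → scrap rate → rework hours; to supplier lead time via batch size → machine downtime → supplier lead time); inspection frequency (to rework hours via inspection frequency → changeover count → scrap rate → rework hours; to supplier lead time via inspection frequency → tooling age → machine downtime → supplier lead time); overtime hours (to rework hours via overtime hours → changeover count → scrap rate → rework hours; to supplier lead time via overtime hours → tooling age → machine downtime → supplier lead time).
Every other variable lacks a causal path to at least one of rework hours and supplier lead time.

3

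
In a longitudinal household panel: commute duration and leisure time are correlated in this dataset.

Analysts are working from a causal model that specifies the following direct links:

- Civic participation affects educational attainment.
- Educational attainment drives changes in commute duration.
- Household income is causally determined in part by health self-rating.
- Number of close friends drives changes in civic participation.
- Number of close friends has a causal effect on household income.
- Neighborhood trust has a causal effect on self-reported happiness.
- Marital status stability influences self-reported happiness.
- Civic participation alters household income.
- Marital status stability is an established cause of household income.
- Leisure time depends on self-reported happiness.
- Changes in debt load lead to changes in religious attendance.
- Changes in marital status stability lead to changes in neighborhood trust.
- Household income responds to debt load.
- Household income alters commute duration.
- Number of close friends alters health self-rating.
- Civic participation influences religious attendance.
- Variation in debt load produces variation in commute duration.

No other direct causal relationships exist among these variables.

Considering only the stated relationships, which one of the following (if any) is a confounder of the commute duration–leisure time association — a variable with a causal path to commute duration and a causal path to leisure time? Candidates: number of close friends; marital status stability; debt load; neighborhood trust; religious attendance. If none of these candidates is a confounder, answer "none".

marital status stability

Marital status stability causes commute duration (marital status stability → household income → commute duration) and also causes leisure time (marital status stability → self-reported happiness → leisure time); it is a common cause of both.
Each of the other candidates lacks a causal path to at least one of commute duration and leisure time, so they do not confound the relationship.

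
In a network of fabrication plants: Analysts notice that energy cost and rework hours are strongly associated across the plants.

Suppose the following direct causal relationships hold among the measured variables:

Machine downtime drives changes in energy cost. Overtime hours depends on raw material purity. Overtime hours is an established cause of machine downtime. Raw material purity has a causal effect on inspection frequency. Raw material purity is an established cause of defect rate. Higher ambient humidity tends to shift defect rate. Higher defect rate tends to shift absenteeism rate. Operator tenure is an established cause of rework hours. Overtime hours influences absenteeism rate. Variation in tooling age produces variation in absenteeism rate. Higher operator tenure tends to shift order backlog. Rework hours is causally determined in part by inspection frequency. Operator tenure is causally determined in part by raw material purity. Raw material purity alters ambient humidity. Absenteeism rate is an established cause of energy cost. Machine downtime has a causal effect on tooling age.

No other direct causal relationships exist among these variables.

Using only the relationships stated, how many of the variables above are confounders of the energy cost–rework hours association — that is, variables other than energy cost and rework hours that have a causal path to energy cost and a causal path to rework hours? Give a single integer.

1

The common causes are: raw material purity (to energy cost via raw material purity → defect rate → absenteeism rate → energy cost; to rework hours via raw material purity → operator tenure → rework hours).
Every other variable lacks a causal path to at least one of energy cost and rework hours.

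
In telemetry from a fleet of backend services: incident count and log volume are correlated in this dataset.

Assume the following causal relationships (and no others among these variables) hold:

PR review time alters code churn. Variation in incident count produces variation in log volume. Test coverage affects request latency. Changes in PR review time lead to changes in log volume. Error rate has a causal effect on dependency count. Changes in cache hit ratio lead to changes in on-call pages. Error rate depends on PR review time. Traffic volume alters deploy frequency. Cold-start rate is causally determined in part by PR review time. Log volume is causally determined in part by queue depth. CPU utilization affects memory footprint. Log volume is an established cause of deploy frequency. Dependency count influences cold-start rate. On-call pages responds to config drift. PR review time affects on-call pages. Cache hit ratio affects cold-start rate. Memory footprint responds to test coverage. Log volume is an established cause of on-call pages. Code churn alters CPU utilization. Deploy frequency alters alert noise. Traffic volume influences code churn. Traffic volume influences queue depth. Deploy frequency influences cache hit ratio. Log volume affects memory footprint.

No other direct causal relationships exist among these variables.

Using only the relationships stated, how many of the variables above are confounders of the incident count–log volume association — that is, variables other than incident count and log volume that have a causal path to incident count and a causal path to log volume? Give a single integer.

0

No listed variable has a causal path to both incident count and log volume, so there are no common causes.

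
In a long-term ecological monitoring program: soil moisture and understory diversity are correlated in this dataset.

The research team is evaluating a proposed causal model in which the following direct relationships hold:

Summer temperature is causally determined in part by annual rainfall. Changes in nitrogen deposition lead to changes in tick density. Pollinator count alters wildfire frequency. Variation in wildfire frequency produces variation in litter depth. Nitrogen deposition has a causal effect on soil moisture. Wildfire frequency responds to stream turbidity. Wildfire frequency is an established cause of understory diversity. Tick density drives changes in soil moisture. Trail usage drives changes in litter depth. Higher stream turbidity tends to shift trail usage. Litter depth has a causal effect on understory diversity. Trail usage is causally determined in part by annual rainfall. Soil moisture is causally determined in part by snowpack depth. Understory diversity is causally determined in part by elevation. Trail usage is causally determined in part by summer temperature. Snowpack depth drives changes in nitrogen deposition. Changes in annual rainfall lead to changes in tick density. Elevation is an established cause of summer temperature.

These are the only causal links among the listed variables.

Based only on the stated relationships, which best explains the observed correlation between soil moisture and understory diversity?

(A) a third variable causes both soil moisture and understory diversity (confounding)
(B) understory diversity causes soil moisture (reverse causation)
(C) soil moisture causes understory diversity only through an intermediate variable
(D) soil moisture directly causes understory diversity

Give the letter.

Annual rainfall causes soil moisture (annual rainfall → tick density → soil moisture) and understory diversity (annual rainfall → trail usage → litter depth → understory diversity) — a common cause creating the correlation.
There is no stated path from soil moisture to understory diversity or from understory diversity to soil moisture, so neither direct nor reverse causation applies.

A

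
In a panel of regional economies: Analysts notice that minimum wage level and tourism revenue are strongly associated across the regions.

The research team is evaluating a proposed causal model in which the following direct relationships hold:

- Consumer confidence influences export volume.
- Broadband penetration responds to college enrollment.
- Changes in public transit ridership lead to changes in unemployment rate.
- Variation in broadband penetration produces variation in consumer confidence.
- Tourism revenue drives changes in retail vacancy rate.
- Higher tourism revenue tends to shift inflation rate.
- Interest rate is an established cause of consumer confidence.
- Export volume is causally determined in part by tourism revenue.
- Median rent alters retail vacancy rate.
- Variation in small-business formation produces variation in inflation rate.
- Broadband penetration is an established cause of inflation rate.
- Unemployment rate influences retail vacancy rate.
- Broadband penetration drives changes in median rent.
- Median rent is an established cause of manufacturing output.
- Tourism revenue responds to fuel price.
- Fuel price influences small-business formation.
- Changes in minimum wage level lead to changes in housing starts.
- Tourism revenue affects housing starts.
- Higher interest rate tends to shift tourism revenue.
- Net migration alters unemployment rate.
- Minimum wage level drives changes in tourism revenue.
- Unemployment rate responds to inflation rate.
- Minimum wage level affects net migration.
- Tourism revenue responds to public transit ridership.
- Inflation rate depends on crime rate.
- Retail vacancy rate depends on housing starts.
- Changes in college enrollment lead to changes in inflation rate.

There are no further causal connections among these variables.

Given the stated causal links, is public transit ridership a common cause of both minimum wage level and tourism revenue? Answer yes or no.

Public transit ridership has no stated causal path to minimum wage level. A confounder must cause both variables, so public transit ridership does not qualify.

no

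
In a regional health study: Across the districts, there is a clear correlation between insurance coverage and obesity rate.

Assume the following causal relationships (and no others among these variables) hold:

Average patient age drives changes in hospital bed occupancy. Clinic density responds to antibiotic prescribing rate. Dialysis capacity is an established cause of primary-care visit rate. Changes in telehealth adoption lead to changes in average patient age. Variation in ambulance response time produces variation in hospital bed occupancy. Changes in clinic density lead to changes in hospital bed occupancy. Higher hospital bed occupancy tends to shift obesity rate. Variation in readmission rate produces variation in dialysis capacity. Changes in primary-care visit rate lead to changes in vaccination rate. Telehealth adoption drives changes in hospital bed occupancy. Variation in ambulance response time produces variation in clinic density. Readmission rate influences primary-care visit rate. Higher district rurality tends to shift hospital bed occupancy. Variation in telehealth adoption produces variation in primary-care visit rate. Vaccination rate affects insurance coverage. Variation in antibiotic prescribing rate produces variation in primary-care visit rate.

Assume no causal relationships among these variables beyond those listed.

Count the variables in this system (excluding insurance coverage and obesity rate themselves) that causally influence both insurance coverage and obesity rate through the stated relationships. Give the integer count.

The common causes are: antibiotic prescribing rate (to insurance coverage via antibiotic prescribing rate → primary-care visit rate → vaccination rate → insurance coverage; to obesity rate via antibiotic prescribing rate → clinic density → hospital bed occupancy → obesity rate); telehealth adoption (to insurance coverage via telehealth adoption → primary-care visit rate → vaccination rate → insurance coverage; to obesity rate via telehealth adoption → hospital bed occupancy → obesity rate).
Every other variable lacks a causal path to at least one of insurance coverage and obesity rate.

2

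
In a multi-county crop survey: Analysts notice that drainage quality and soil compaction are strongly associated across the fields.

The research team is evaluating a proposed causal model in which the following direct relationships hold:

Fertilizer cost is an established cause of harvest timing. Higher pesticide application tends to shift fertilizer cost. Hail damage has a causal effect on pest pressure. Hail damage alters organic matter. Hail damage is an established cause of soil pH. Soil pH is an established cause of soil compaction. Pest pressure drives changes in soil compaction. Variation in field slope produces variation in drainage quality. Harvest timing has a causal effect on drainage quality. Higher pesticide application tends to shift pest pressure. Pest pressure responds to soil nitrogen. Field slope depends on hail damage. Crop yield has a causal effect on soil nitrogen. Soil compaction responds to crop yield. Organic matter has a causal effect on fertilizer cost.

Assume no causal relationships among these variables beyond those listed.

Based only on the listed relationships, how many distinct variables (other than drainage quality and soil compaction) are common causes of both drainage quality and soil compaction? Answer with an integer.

The common causes are: hail damage (to drainage quality via hail damage → field slope → drainage quality; to soil compaction via hail damage → soil pH → soil compaction); pesticide application (to drainage quality via pesticide application → fertilizer cost → harvest timing → drainage quality; to soil compaction via pesticide application → pest pressure → soil compaction).
Every other variable lacks a causal path to at least one of drainage quality and soil compaction.

2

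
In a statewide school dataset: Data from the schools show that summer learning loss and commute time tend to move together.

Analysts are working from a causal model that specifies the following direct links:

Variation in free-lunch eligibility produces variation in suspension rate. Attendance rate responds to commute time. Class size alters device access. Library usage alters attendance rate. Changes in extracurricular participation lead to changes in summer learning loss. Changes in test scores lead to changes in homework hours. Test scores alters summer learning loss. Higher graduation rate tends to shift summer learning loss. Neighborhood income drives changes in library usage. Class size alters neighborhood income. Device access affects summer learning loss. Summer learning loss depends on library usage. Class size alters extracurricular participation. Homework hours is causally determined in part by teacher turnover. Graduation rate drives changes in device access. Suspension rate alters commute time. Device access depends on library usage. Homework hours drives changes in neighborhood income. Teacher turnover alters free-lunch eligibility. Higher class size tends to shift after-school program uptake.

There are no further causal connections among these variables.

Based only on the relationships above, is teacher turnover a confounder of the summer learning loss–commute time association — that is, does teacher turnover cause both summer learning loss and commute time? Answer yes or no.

yes

Teacher turnover has a causal path to summer learning loss (teacher turnover → homework hours → neighborhood income → library usage → summer learning loss) and to commute time (teacher turnover → free-lunch eligibility → suspension rate → commute time), so it is a common cause of both — a confounder.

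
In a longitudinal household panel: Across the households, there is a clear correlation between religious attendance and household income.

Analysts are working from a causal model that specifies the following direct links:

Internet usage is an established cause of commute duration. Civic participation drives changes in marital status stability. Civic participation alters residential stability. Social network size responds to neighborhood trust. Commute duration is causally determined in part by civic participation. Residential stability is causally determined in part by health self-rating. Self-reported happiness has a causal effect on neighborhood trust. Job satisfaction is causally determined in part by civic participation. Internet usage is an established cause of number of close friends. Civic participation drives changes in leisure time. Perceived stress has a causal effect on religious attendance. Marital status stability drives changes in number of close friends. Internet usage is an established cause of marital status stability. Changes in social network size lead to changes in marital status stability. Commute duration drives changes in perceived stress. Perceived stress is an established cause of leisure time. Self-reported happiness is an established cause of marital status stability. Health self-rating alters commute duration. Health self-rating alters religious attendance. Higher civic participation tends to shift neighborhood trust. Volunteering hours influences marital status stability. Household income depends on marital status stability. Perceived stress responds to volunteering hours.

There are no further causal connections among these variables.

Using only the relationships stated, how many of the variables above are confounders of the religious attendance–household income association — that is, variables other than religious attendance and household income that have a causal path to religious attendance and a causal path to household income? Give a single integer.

The common causes are: civic participation (to religious attendance via civic participation → commute duration → perceived stress → religious attendance; to household income via civic participation → marital status stability → household income); internet usage (to religious attendance via internet usage → commute duration → perceived stress → religious attendance; to household income via internet usage → marital status stability → household income); volunteering hours (to religious attendance via volunteering hours → perceived stress → religious attendance; to household income via volunteering hours → marital status stability → household income).
Every other variable lacks a causal path to at least one of religious attendance and household income.

3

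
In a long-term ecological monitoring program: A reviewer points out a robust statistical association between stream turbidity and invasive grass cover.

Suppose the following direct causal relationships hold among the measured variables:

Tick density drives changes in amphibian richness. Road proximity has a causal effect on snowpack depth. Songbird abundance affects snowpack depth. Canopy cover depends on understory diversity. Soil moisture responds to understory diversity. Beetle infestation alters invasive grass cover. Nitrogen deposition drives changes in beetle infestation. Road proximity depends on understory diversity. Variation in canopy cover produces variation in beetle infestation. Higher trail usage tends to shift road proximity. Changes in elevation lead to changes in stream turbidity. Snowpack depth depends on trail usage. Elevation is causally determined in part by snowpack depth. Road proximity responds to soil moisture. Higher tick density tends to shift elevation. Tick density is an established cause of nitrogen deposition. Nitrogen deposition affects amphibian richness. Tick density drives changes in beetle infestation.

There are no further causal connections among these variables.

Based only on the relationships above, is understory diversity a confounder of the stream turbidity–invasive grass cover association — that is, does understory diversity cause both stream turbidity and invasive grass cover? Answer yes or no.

Understory diversity has a causal path to stream turbidity (understory diversity → road proximity → snowpack depth → elevation → stream turbidity) and to invasive grass cover (understory diversity → canopy cover → beetle infestation → invasive grass cover), so it is a common cause of both — a confounder.

yes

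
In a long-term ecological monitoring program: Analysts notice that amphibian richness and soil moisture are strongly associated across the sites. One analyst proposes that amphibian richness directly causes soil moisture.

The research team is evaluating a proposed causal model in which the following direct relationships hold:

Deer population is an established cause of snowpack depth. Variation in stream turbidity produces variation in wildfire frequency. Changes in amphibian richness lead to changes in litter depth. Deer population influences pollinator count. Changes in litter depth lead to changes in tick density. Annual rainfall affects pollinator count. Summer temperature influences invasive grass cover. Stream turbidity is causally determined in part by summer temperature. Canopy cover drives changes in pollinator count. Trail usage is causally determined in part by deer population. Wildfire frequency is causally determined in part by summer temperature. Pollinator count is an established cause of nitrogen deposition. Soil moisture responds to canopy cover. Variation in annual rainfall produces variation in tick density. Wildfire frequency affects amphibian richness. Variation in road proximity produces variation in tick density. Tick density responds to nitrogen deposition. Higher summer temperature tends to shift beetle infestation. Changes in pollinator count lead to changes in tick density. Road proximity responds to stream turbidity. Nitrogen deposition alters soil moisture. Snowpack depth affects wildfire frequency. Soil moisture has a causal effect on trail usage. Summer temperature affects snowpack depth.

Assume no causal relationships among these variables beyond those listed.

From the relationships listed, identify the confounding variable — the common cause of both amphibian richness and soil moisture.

deer population

Deer population has a causal path to amphibian richness (deer population → snowpack depth → wildfire frequency → amphibian richness) and a separate causal path to soil moisture (deer population → pollinator count → nitrogen deposition → soil moisture), so it is a common cause of both.
No stated relationship gives amphibian richness a causal route to soil moisture, so the correlation is explained by the shared upstream cause rather than a direct effect.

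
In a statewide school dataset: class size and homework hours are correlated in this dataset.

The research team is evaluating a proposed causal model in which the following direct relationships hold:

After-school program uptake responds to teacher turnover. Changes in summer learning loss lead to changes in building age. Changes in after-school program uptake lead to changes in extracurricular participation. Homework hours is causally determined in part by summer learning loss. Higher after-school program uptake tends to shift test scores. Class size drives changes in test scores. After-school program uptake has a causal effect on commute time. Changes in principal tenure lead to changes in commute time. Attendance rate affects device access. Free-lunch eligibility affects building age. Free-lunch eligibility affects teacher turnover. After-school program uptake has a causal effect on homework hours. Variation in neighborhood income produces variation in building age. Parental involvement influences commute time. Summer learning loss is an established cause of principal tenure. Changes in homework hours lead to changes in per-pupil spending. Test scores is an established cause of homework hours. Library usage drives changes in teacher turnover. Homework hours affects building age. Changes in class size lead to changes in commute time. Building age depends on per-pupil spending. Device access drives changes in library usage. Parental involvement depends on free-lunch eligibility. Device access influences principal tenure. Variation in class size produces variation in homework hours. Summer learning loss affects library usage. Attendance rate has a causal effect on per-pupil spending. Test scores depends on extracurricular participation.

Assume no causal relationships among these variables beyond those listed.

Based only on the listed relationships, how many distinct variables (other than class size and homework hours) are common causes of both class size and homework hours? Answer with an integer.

No listed variable has a causal path to both class size and homework hours, so there are no common causes.

0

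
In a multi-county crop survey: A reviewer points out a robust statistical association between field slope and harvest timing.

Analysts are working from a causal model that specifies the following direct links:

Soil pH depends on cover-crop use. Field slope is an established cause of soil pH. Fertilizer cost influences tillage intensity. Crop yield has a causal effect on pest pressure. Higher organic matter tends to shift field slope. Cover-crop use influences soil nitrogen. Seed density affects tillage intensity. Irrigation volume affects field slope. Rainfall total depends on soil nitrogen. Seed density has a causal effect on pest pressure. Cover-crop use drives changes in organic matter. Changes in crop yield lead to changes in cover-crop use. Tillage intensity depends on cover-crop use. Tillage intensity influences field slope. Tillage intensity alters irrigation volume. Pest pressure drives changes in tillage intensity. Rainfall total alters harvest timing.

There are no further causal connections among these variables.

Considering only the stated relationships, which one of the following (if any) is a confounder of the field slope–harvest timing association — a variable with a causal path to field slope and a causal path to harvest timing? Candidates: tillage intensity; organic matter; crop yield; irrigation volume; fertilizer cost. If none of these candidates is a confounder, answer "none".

crop yield

Crop yield causes field slope (crop yield → cover-crop use → tillage intensity → field slope) and also causes harvest timing (crop yield → cover-crop use → soil nitrogen → rainfall total → harvest timing); it is a common cause of both.
Each of the other candidates lacks a causal path to at least one of field slope and harvest timing, so they do not confound the relationship.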